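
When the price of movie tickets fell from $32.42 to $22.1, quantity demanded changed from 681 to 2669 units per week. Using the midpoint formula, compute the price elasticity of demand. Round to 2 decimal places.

-3.14

%ΔQ = (2669 − 681)/[(681 + 2669)/2] = 1988/1675 ≈ 1.1869.
%ΔP = (22.1 − 32.42)/[(32.42 + 22.1)/2] = -10.32/27.26 ≈ -0.3786.
Arc elasticity E = %ΔQ/%ΔP ≈ 1.1869/-0.3786 ≈ -3.14.
|E| > 1: demand is elastic over this range.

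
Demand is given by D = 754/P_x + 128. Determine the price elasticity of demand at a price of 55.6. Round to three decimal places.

-0.096

At P_x = 55.6, D = 141.5612.
dD/dP_x = −754/P_x² = −0.2439.
Point elasticity E = (dD/dP_x)·(P_x/D) = -0.2439 × 55.6/141.5612 ≈ -0.096.
|E| < 1, so demand is inelastic at this price.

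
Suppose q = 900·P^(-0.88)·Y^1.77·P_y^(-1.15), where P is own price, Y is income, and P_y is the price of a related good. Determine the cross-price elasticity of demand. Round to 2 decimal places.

-1.15

For a Cobb–Douglas (constant-elasticity) form q = A·P_y^α·…, the elasticity with respect to P_y equals the exponent α at every point.
Here the exponent on P_y is -1.15, so the cross-price elasticity of demand is -1.15.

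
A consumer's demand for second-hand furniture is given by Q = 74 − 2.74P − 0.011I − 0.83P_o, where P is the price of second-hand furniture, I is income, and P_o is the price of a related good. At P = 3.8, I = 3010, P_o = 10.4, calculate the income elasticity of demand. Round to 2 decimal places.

-1.52

At the given point, Q = 74 − 2.74(3.8) − 0.011(3010) − 0.83(10.4) = 74 − 10.412 − 33.11 − 8.632 = 21.846.
∂Q/∂I = −0.011, so E_I = -0.011·(3010/21.846) ≈ -1.52.
E_I < 0: inferior good.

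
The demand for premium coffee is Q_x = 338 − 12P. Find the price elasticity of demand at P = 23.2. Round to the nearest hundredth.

At P = 23.2, Q_x = 59.6.
dQ_x/dP = −12.
Point elasticity E = (dQ_x/dP)·(P/Q_x) = -12 × 23.2/59.6 ≈ -4.67.
|E| > 1, so demand is elastic at this price.

-4.67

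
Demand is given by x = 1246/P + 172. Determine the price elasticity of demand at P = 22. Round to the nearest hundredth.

-0.25

At P = 22, x = 228.6364.
dx/dP = −1246/P² = −2.5744.
Point elasticity E = (dx/dP)·(P/x) = -2.5744 × 22/228.6364 ≈ -0.25.
|E| < 1, so demand is inelastic at this price.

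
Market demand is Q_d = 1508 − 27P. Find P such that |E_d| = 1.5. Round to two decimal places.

Set −bP/(a − bP) = −1.5 ⇒ bP = 1.5(a − bP) ⇒ bP(1+1.5) = 1.5·a.
P = 1.5·1508/(27·2.5) ≈ 33.51.

33.51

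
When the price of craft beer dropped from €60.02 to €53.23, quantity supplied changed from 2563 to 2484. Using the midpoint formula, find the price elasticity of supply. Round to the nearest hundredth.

%ΔQ = (2484 − 2563)/[(2563 + 2484)/2] = -79/2523.5 ≈ -0.0313.
%Δp = (53.23 − 60.02)/[(60.02 + 53.23)/2] = -6.79/56.625 ≈ -0.1199.
Arc elasticity E = %ΔQ/%Δp ≈ -0.0313/-0.1199 ≈ 0.26.
|E| < 1: supply is inelastic over this range.

0.26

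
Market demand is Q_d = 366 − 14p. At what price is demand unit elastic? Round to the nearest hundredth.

For linear demand Q_d = a − bp, E = −bp/(a − bp). |E| = 1 ⇒ bp = a − bp ⇒ p = a/(2b).
p = 366/(2·14) ≈ 13.07.

13.07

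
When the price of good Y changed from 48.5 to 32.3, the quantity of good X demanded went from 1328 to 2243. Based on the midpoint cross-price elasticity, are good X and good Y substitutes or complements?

complements

%ΔQ_x = (2243 − 1328)/[(1328+2243)/2] = 915/1785.5 ≈ 0.5125.
%ΔP_y = (32.3 − 48.5)/[(48.5+32.3)/2] ≈ -0.4010.
E_xy = 0.5125/-0.4010 ≈ -1.278.
E_xy < 0, so the goods are complements.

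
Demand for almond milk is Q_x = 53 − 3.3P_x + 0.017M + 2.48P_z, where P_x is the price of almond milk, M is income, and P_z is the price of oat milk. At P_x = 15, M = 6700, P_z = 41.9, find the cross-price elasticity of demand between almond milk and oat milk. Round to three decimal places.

Evaluating quantity at (P_x, M, P_z) gives Q_x = 53 − 3.3(15) + 0.017(6700) + 2.48(41.9) = 53 − 49.5 + 113.9 + 103.912 = 221.312.
∂Q_x/∂P_z = +2.48, so E_xy = 2.48·(41.9/221.312) ≈ 0.470.
E_xy > 0: the goods are substitutes.

0.470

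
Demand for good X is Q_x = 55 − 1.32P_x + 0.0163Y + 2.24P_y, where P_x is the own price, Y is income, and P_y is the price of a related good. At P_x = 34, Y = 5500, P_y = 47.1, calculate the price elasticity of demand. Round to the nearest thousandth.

At the given point, Q_x = 55 − 1.32(34) + 0.0163(5500) + 2.24(47.1) = 55 − 44.88 + 89.65 + 105.504 = 205.274.
∂Q_x/∂P_x = −1.32, so E_p = (−1.32)·(34/205.274) ≈ -0.219.
|E_p| < 1: demand is inelastic.

-0.219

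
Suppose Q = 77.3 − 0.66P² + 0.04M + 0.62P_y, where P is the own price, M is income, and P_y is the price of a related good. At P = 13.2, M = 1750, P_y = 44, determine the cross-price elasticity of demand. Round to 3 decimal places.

0.458

Substituting, Q = 77.3 − 0.66(13.2)² + 0.04(1750) + 0.62(44) = 77.3 − 114.9984 + 70 + 27.28 = 59.5816.
∂Q/∂P_y = +0.62, so E_xy = 0.62·(44/59.5816) ≈ 0.458.
E_xy > 0: the goods are substitutes.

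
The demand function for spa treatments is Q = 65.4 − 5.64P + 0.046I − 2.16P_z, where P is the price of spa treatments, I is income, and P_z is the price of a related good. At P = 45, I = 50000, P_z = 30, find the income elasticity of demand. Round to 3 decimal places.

Substituting, Q = 65.4 − 5.64(45) + 0.046(50000) − 2.16(30) = 65.4 − 253.8 + 2300 − 64.8 = 2046.8.
∂Q/∂I = +0.046, so E_I = 0.046·(50000/2046.8) ≈ 1.124.
E_I > 1: normal good (luxury).

1.124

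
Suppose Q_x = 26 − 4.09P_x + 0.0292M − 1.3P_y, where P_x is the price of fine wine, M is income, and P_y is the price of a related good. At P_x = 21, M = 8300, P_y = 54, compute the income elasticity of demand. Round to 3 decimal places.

2.159

Q_x = 26 − 4.09(21) + 0.0292(8300) − 1.3(54) = 26 − 85.89 + 242.36 − 70.2 = 112.27.
∂Q_x/∂M = +0.0292, so E_I = 0.0292·(8300/112.27) ≈ 2.159.
E_I > 1: normal good (luxury).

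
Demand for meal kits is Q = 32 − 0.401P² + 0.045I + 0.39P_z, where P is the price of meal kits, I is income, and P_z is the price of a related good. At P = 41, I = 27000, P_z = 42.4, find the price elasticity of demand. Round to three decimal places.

-2.287

Evaluating quantity at (P, I, P_z) gives Q = 32 − 0.401(41)² + 0.045(27000) + 0.39(42.4) = 32 − 674.081 + 1215 + 16.536 = 589.455.
∂Q/∂P = −2·0.401·P = -32.882, so E_p = -32.882·(41/589.455) ≈ -2.287.
|E_p| > 1: demand is elastic.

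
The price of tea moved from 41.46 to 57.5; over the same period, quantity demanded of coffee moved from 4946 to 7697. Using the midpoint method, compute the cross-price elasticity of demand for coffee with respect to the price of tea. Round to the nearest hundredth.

1.34

%ΔQ_x = (7697 − 4946)/[(4946+7697)/2] = 2751/6321.5 ≈ 0.4352.
%ΔP_y = (57.5 − 41.46)/[(41.46+57.5)/2] ≈ 0.3242.
E_xy = 0.4352/0.3242 ≈ 1.34.
E_xy > 0, so coffee and tea are substitutes.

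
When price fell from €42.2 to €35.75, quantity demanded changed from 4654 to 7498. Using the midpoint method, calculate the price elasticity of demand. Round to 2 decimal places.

%ΔQ = (7498 − 4654)/[(4654 + 7498)/2] = 2844/6076 ≈ 0.4681.
%ΔP = (35.75 − 42.2)/[(42.2 + 35.75)/2] = -6.45/38.975 ≈ -0.1655.
Arc elasticity E = %ΔQ/%ΔP ≈ 0.4681/-0.1655 ≈ -2.83.
|E| > 1: demand is elastic over this range.

-2.83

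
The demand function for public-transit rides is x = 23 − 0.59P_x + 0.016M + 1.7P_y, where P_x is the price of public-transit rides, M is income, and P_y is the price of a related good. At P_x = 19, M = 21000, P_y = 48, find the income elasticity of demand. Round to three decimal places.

First evaluate x: 23 − 0.59(19) + 0.016(21000) + 1.7(48) = 23 − 11.21 + 336 + 81.6 = 429.39.
∂x/∂M = +0.016, so E_I = 0.016·(21000/429.39) ≈ 0.783.
E_I ∈ (0,1): normal good (necessity).

0.783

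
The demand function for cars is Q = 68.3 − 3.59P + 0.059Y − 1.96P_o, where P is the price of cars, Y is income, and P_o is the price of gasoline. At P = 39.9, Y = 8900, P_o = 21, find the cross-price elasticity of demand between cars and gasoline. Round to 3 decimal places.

-0.101

Substituting, Q = 68.3 − 3.59(39.9) + 0.059(8900) − 1.96(21) = 68.3 − 143.241 + 525.1 − 41.16 = 408.999.
∂Q/∂P_o = −1.96, so E_xy = -1.96·(21/408.999) ≈ -0.101.
E_xy < 0: the goods are complements.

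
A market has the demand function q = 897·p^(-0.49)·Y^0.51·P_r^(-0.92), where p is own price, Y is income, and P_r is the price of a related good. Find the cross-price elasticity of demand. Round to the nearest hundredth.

For a Cobb–Douglas (constant-elasticity) form q = A·P_r^α·…, the elasticity with respect to P_r equals the exponent α at every point.
Here the exponent on P_r is -0.92, so the cross-price elasticity of demand is -0.92.

-0.92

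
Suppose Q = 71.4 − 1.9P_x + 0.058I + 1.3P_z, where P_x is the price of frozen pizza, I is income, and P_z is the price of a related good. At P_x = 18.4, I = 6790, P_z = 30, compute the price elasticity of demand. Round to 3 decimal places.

-0.075

At the given point, Q = 71.4 − 1.9(18.4) + 0.058(6790) + 1.3(30) = 71.4 − 34.96 + 393.82 + 39 = 469.26.
∂Q/∂P_x = −1.9, so E_p = (−1.9)·(18.4/469.26) ≈ -0.075.
|E_p| < 1: demand is inelastic.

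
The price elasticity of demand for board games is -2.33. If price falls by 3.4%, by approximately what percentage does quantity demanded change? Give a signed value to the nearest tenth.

7.9

%ΔQ ≈ E × %ΔP = (-2.33) × (-3.4%) ≈ 7.9%.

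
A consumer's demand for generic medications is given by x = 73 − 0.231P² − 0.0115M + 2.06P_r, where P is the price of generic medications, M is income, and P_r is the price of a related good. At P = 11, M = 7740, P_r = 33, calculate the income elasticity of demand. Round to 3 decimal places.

-3.706

Evaluating quantity at (P, M, P_r) gives x = 73 − 0.231(11)² − 0.0115(7740) + 2.06(33) = 73 − 27.951 − 89.01 + 67.98 = 24.019.
∂x/∂M = −0.0115, so E_I = -0.0115·(7740/24.019) ≈ -3.706.
E_I < 0: inferior good.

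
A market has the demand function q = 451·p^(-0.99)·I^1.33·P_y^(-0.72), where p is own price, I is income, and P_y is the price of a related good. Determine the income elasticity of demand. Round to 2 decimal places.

1.33

For a Cobb–Douglas (constant-elasticity) form q = A·I^α·…, the elasticity with respect to I equals the exponent α at every point.
Here the exponent on I is 1.33, so the income elasticity of demand is 1.33.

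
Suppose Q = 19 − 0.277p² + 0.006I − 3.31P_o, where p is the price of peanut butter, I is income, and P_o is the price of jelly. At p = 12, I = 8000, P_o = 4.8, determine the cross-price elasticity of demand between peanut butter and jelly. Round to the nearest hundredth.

-1.42

At the given point, Q = 19 − 0.277(12)² + 0.006(8000) − 3.31(4.8) = 19 − 39.888 + 48 − 15.888 = 11.224.
∂Q/∂P_o = −3.31, so E_xy = -3.31·(4.8/11.224) ≈ -1.42.
E_xy < 0: the goods are complements.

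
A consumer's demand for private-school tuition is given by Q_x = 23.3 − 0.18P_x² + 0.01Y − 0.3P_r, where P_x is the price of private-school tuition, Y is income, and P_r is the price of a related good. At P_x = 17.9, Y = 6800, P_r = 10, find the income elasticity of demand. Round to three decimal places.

Substituting, Q_x = 23.3 − 0.18(17.9)² + 0.01(6800) − 0.3(10) = 23.3 − 57.6738 + 68 − 3 = 30.6262.
∂Q_x/∂Y = +0.01, so E_I = 0.01·(6800/30.6262) ≈ 2.220.
E_I > 1: normal good (luxury).

2.220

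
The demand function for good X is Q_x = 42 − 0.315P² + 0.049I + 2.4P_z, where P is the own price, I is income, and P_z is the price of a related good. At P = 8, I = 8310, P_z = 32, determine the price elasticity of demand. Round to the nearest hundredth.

-0.08

Substituting, Q_x = 42 − 0.315(8)² + 0.049(8310) + 2.4(32) = 42 − 20.16 + 407.19 + 76.8 = 505.83.
∂Q_x/∂P = −2·0.315·P = -5.04, so E_p = -5.04·(8/505.83) ≈ -0.08.
|E_p| < 1: demand is inelastic.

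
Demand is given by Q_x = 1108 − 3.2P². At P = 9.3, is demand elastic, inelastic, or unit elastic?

At P = 9.3, Q_x = 831.232.
dQ_x/dP = −2·3.2·P = −59.52.
Point elasticity E = (dQ_x/dP)·(P/Q_x) = -59.52 × 9.3/831.232 ≈ -0.666.
|E| ≈ 0.666 < 1, so demand is inelastic.

inelastic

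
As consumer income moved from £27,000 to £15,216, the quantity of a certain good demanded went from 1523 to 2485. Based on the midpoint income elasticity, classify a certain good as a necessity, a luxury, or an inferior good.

inferior

%ΔQ = (2485 − 1523)/[(1523+2485)/2] = 962/2004 ≈ 0.4800.
%ΔM = (15,216 − 27,000)/[(27,000+15,216)/2] = -11784/21108 ≈ -0.5583.
E_I = %ΔQ/%ΔM ≈ -0.860.
E_I < 0: inferior good.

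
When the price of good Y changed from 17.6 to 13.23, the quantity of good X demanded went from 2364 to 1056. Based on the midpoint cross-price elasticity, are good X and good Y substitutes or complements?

substitutes

%ΔQ_x = (1056 − 2364)/[(2364+1056)/2] = -1308/1710 ≈ -0.7649.
%ΔP_y = (13.23 − 17.6)/[(17.6+13.23)/2] ≈ -0.2835.
E_xy = -0.7649/-0.2835 ≈ 2.698.
E_xy > 0, so the goods are substitutes.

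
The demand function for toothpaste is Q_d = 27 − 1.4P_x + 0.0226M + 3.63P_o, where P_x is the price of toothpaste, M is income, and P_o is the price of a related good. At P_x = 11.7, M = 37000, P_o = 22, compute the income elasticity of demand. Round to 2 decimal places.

0.90

Q_d = 27 − 1.4(11.7) + 0.0226(37000) + 3.63(22) = 27 − 16.38 + 836.2 + 79.86 = 926.68.
∂Q_d/∂M = +0.0226, so E_I = 0.0226·(37000/926.68) ≈ 0.90.
E_I ∈ (0,1): normal good (necessity).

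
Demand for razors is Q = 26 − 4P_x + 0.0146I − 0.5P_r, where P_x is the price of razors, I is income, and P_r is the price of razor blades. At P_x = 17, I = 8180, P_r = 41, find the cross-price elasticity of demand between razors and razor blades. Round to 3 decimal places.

-0.360

Substituting, Q = 26 − 4(17) + 0.0146(8180) − 0.5(41) = 26 − 68 + 119.428 − 20.5 = 56.928.
∂Q/∂P_r = −0.5, so E_xy = -0.5·(41/56.928) ≈ -0.360.
E_xy < 0: the goods are complements.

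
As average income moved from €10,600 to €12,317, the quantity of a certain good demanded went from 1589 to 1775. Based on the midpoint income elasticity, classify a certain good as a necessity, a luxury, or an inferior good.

%ΔQ = (1775 − 1589)/[(1589+1775)/2] = 186/1682 ≈ 0.1106.
%ΔM = (12,317 − 10,600)/[(10,600+12,317)/2] = 1717/11458.5 ≈ 0.1498.
E_I = %ΔQ/%ΔM ≈ 0.738.
E_I ∈ (0,1): normal good (necessity).

necessity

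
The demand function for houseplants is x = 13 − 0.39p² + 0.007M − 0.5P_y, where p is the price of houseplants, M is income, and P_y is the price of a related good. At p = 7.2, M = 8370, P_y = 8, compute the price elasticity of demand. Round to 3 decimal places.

-0.854

At the given point, x = 13 − 0.39(7.2)² + 0.007(8370) − 0.5(8) = 13 − 20.2176 + 58.59 − 4 = 47.3724.
∂x/∂p = −2·0.39·p = -5.616, so E_p = -5.616·(7.2/47.3724) ≈ -0.854.
|E_p| < 1: demand is inelastic.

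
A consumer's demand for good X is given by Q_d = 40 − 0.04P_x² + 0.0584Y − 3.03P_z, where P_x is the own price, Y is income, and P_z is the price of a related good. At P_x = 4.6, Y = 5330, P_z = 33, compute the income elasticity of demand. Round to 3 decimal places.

First evaluate Q_d: 40 − 0.04(4.6)² + 0.0584(5330) − 3.03(33) = 40 − 0.8464 + 311.272 − 99.99 = 250.4356.
∂Q_d/∂Y = +0.0584, so E_I = 0.0584·(5330/250.4356) ≈ 1.243.
E_I > 1: normal good (luxury).

1.243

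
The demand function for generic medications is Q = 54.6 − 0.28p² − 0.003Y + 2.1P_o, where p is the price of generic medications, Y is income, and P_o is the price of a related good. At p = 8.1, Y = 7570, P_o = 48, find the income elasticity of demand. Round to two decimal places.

Substituting, Q = 54.6 − 0.28(8.1)² − 0.003(7570) + 2.1(48) = 54.6 − 18.3708 − 22.71 + 100.8 = 114.3192.
∂Q/∂Y = −0.003, so E_I = -0.003·(7570/114.3192) ≈ -0.20.
E_I < 0: inferior good.

-0.20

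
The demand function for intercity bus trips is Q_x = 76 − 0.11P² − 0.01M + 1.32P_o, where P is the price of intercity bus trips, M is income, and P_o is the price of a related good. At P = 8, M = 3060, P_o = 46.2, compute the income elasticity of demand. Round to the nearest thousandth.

Substituting, Q_x = 76 − 0.11(8)² − 0.01(3060) + 1.32(46.2) = 76 − 7.04 − 30.6 + 60.984 = 99.344.
∂Q_x/∂M = −0.01, so E_I = -0.01·(3060/99.344) ≈ -0.308.
E_I < 0: inferior good.

-0.308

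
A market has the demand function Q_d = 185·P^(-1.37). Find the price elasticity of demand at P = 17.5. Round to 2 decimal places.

-1.37

For a Cobb–Douglas (constant-elasticity) form Q_d = A·P^α·…, the elasticity with respect to P equals the exponent α at every point.
Here the exponent on P is -1.37, so the price elasticity of demand is -1.37.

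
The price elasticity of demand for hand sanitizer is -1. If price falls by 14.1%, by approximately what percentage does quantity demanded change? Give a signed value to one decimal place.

14.1

%ΔQ ≈ E × %ΔP = (-1) × (-14.1%) = 14.1%.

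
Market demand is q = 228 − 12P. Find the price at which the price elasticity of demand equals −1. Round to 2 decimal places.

9.50

For linear demand q = a − bP, E = −bP/(a − bP). |E| = 1 ⇒ bP = a − bP ⇒ P = a/(2b).
P = 228/(2·12) = 9.50.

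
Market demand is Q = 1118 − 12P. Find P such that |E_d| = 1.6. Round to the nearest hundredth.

57.33

Set −bP/(a − bP) = −1.6 ⇒ bP = 1.6(a − bP) ⇒ bP(1+1.6) = 1.6·a.
P = 1.6·1118/(12·2.6) ≈ 57.33.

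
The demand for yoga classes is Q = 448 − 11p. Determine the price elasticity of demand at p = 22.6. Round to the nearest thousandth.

At p = 22.6, Q = 199.4.
dQ/dp = −11.
Point elasticity E = (dQ/dp)·(p/Q) = -11 × 22.6/199.4 ≈ -1.247.
|E| > 1, so demand is elastic at this price.

-1.247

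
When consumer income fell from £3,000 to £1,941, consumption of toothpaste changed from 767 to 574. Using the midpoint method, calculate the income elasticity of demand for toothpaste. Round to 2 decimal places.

0.67

%ΔQ = (574 − 767)/[(767+574)/2] = -193/670.5 ≈ -0.2878.
%ΔI = (1,941 − 3,000)/[(3,000+1,941)/2] = -1059/2470.5 ≈ -0.4287.
E_I = %ΔQ/%ΔI ≈ 0.67.
E_I ∈ (0,1): normal good (necessity).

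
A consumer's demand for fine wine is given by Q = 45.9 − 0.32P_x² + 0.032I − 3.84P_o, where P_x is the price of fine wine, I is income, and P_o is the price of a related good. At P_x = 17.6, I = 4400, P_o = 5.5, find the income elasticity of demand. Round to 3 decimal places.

Evaluating quantity at (P_x, I, P_o) gives Q = 45.9 − 0.32(17.6)² + 0.032(4400) − 3.84(5.5) = 45.9 − 99.1232 + 140.8 − 21.12 = 66.4568.
∂Q/∂I = +0.032, so E_I = 0.032·(4400/66.4568) ≈ 2.119.
E_I > 1: normal good (luxury).

2.119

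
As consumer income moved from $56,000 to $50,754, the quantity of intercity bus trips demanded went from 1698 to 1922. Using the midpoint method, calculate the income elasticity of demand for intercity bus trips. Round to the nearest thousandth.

-1.259

%ΔQ = (1922 − 1698)/[(1698+1922)/2] = 224/1810 ≈ 0.1238.
%ΔI = (50,754 − 56,000)/[(56,000+50,754)/2] = -5246/53377 ≈ -0.0983.
E_I = %ΔQ/%ΔI ≈ -1.259.
E_I < 0: inferior good.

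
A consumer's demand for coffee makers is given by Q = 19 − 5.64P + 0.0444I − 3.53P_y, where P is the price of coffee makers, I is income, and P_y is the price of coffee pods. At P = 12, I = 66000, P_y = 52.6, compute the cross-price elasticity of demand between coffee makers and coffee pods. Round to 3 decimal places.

-0.069

Q = 19 − 5.64(12) + 0.0444(66000) − 3.53(52.6) = 19 − 67.68 + 2930.4 − 185.678 = 2696.042.
∂Q/∂P_y = −3.53, so E_xy = -3.53·(52.6/2696.042) ≈ -0.069.
E_xy < 0: the goods are complements.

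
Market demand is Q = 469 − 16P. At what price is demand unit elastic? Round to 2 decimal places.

For linear demand Q = a − bP, E = −bP/(a − bP). |E| = 1 ⇒ bP = a − bP ⇒ P = a/(2b).
P = 469/(2·16) ≈ 14.66.

14.66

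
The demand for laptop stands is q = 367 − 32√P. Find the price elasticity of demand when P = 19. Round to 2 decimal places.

-0.31

At P = 19, q = 227.5152.
dq/dP = −32/(2√P) = −32/(2·4.3589).
Point elasticity E = (dq/dP)·(P/q) = -3.6707 × 19/227.5152 ≈ -0.31.
|E| < 1, so demand is inelastic at this price.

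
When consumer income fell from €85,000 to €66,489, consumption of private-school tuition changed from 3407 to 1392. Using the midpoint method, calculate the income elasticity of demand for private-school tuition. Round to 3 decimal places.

%ΔQ = (1392 − 3407)/[(3407+1392)/2] = -2015/2399.5 ≈ -0.8398.
%ΔI = (66,489 − 85,000)/[(85,000+66,489)/2] = -18511/75744.5 ≈ -0.2444.
E_I = %ΔQ/%ΔI ≈ 3.436.
E_I > 1: normal good (luxury).

3.436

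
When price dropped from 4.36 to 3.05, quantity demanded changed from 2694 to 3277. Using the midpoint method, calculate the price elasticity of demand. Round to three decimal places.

%ΔQ = (3277 − 2694)/[(2694 + 3277)/2] = 583/2985.5 ≈ 0.1953.
%Δp = (3.05 − 4.36)/[(4.36 + 3.05)/2] = -1.31/3.705 ≈ -0.3536.
Arc elasticity E = %ΔQ/%Δp ≈ 0.1953/-0.3536 ≈ -0.552.
|E| < 1: demand is inelastic over this range.

-0.552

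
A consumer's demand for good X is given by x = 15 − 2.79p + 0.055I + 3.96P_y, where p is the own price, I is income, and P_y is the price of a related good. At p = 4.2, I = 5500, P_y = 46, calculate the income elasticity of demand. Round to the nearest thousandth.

0.620

At the given point, x = 15 − 2.79(4.2) + 0.055(5500) + 3.96(46) = 15 − 11.718 + 302.5 + 182.16 = 487.942.
∂x/∂I = +0.055, so E_I = 0.055·(5500/487.942) ≈ 0.620.
E_I ∈ (0,1): normal good (necessity).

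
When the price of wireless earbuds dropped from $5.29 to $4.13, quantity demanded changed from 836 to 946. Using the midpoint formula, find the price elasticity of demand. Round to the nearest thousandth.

-0.501

%ΔQ = (946 − 836)/[(836 + 946)/2] = 110/891 ≈ 0.1235.
%Δp = (4.13 − 5.29)/[(5.29 + 4.13)/2] = -1.16/4.71 ≈ -0.2463.
Arc elasticity E = %ΔQ/%Δp ≈ 0.1235/-0.2463 ≈ -0.501.
|E| < 1: demand is inelastic over this range.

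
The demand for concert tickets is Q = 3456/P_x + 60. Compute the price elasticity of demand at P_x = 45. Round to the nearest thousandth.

At P_x = 45, Q = 136.8.
dQ/dP_x = −3456/P_x² = −1.7067.
Point elasticity E = (dQ/dP_x)·(P_x/Q) = -1.7067 × 45/136.8 ≈ -0.561.
|E| < 1, so demand is inelastic at this price.

-0.561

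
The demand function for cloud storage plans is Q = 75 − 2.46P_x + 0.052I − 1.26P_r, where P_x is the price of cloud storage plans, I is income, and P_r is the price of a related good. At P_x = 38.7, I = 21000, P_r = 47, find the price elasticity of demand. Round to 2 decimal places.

Evaluating quantity at (P_x, I, P_r) gives Q = 75 − 2.46(38.7) + 0.052(21000) − 1.26(47) = 75 − 95.202 + 1092 − 59.22 = 1012.578.
∂Q/∂P_x = −2.46, so E_p = (−2.46)·(38.7/1012.578) ≈ -0.09.
|E_p| < 1: demand is inelastic.

-0.09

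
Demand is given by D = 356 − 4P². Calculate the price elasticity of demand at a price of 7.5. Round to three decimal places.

-3.435

At P = 7.5, D = 131.
dD/dP = −2·4·P = −60.
Point elasticity E = (dD/dP)·(P/D) = -60 × 7.5/131 ≈ -3.435.
|E| > 1, so demand is elastic at this price.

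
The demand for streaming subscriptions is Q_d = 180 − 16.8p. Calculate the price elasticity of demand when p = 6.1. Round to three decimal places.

-1.322

At p = 6.1, Q_d = 77.52.
dQ_d/dp = −16.8.
Point elasticity E = (dQ_d/dp)·(p/Q_d) = -16.8 × 6.1/77.52 ≈ -1.322.
|E| > 1, so demand is elastic at this price.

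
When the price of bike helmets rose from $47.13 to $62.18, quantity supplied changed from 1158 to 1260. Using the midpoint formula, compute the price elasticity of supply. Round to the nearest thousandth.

0.306

%ΔQ = (1260 − 1158)/[(1158 + 1260)/2] = 102/1209 ≈ 0.0844.
%ΔP = (62.18 − 47.13)/[(47.13 + 62.18)/2] = 15.05/54.655 ≈ 0.2754.
Arc elasticity E = %ΔQ/%ΔP ≈ 0.0844/0.2754 ≈ 0.306.
|E| < 1: supply is inelastic over this range.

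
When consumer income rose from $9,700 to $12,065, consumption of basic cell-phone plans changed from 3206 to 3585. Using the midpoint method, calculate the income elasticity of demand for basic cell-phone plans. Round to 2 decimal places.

0.51

%ΔQ = (3585 − 3206)/[(3206+3585)/2] = 379/3395.5 ≈ 0.1116.
%ΔY = (12,065 − 9,700)/[(9,700+12,065)/2] = 2365/10882.5 ≈ 0.2173.
E_I = %ΔQ/%ΔY ≈ 0.51.
E_I ∈ (0,1): normal good (necessity).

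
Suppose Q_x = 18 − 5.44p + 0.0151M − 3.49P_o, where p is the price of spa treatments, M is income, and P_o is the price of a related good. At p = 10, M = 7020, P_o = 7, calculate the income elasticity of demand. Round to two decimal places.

2.35

At the given point, Q_x = 18 − 5.44(10) + 0.0151(7020) − 3.49(7) = 18 − 54.4 + 106.002 − 24.43 = 45.172.
∂Q_x/∂M = +0.0151, so E_I = 0.0151·(7020/45.172) ≈ 2.35.
E_I > 1: normal good (luxury).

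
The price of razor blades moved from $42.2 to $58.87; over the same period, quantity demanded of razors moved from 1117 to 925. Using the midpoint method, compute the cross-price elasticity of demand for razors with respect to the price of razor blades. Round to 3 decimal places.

-0.570

%ΔQ_x = (925 − 1117)/[(1117+925)/2] = -192/1021 ≈ -0.1881.
%ΔP_y = (58.87 − 42.2)/[(42.2+58.87)/2] ≈ 0.3299.
E_xy = -0.1881/0.3299 ≈ -0.570.
E_xy < 0, so razors and razor blades are complements.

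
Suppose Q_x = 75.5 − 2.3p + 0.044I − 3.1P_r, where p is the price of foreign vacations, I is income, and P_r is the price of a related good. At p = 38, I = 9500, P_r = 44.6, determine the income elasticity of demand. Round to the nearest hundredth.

1.56

At the given point, Q_x = 75.5 − 2.3(38) + 0.044(9500) − 3.1(44.6) = 75.5 − 87.4 + 418 − 138.26 = 267.84.
∂Q_x/∂I = +0.044, so E_I = 0.044·(9500/267.84) ≈ 1.56.
E_I > 1: normal good (luxury).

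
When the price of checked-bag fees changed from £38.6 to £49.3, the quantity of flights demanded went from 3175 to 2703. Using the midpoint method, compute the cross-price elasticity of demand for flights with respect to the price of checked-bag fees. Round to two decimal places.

-0.66

%ΔQ_x = (2703 − 3175)/[(3175+2703)/2] = -472/2939 ≈ -0.1606.
%ΔP_y = (49.3 − 38.6)/[(38.6+49.3)/2] ≈ 0.2435.
E_xy = -0.1606/0.2435 ≈ -0.66.
E_xy < 0, so flights and checked-bag fees are complements.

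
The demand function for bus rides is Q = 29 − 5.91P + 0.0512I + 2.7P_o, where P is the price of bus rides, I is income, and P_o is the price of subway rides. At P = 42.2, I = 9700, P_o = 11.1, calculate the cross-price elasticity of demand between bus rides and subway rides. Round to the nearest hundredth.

First evaluate Q: 29 − 5.91(42.2) + 0.0512(9700) + 2.7(11.1) = 29 − 249.402 + 496.64 + 29.97 = 306.208.
∂Q/∂P_o = +2.7, so E_xy = 2.7·(11.1/306.208) ≈ 0.10.
E_xy > 0: the goods are substitutes.

0.10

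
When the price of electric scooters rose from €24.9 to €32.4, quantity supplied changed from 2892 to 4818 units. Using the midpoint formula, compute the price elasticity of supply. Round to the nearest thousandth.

1.909

%ΔQ = (4818 − 2892)/[(2892 + 4818)/2] = 1926/3855 ≈ 0.4996.
%ΔP = (32.4 − 24.9)/[(24.9 + 32.4)/2] = 7.5/28.65 ≈ 0.2618.
Arc elasticity E = %ΔQ/%ΔP ≈ 0.4996/0.2618 ≈ 1.909.
|E| > 1: supply is elastic over this range.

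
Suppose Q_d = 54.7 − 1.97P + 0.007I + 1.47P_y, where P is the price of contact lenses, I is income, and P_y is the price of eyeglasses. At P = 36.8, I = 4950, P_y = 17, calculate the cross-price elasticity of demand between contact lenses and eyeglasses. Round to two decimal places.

First evaluate Q_d: 54.7 − 1.97(36.8) + 0.007(4950) + 1.47(17) = 54.7 − 72.496 + 34.65 + 24.99 = 41.844.
∂Q_d/∂P_y = +1.47, so E_xy = 1.47·(17/41.844) ≈ 0.60.
E_xy > 0: the goods are substitutes.

0.60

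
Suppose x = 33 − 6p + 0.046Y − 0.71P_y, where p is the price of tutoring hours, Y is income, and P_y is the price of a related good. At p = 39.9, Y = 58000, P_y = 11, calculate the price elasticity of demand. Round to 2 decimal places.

Evaluating quantity at (p, Y, P_y) gives x = 33 − 6(39.9) + 0.046(58000) − 0.71(11) = 33 − 239.4 + 2668 − 7.81 = 2453.79.
∂x/∂p = −6, so E_p = (−6)·(39.9/2453.79) ≈ -0.10.
|E_p| < 1: demand is inelastic.

-0.10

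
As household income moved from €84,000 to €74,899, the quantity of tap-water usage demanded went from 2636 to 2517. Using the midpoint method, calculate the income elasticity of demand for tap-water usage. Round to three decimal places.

0.403

%ΔQ = (2517 − 2636)/[(2636+2517)/2] = -119/2576.5 ≈ -0.0462.
%ΔY = (74,899 − 84,000)/[(84,000+74,899)/2] = -9101/79449.5 ≈ -0.1146.
E_I = %ΔQ/%ΔY ≈ 0.403.
E_I ∈ (0,1): normal good (necessity).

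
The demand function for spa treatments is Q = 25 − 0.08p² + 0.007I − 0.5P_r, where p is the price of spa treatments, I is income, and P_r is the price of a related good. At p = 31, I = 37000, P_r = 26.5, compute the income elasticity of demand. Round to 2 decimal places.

1.34

First evaluate Q: 25 − 0.08(31)² + 0.007(37000) − 0.5(26.5) = 25 − 76.88 + 259 − 13.25 = 193.87.
∂Q/∂I = +0.007, so E_I = 0.007·(37000/193.87) ≈ 1.34.
E_I > 1: normal good (luxury).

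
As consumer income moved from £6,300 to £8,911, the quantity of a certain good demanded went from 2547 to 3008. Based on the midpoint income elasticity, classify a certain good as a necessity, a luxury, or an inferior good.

%ΔQ = (3008 − 2547)/[(2547+3008)/2] = 461/2777.5 ≈ 0.1660.
%ΔI = (8,911 − 6,300)/[(6,300+8,911)/2] = 2611/7605.5 ≈ 0.3433.
E_I = %ΔQ/%ΔI ≈ 0.483.
E_I ∈ (0,1): normal good (necessity).

necessity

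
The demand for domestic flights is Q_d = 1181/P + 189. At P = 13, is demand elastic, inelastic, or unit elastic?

inelastic

At P = 13, Q_d = 279.8462.
dQ_d/dP = −1181/P² = −6.9882.
Point elasticity E = (dQ_d/dP)·(P/Q_d) = -6.9882 × 13/279.8462 ≈ -0.325.
|E| ≈ 0.325 < 1, so demand is inelastic.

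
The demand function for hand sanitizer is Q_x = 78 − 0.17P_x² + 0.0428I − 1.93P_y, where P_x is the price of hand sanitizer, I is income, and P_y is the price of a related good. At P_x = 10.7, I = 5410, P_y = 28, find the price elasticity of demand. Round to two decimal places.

-0.16

Substituting, Q_x = 78 − 0.17(10.7)² + 0.0428(5410) − 1.93(28) = 78 − 19.4633 + 231.548 − 54.04 = 236.0447.
∂Q_x/∂P_x = −2·0.17·P_x = -3.638, so E_p = -3.638·(10.7/236.0447) ≈ -0.16.
|E_p| < 1: demand is inelastic.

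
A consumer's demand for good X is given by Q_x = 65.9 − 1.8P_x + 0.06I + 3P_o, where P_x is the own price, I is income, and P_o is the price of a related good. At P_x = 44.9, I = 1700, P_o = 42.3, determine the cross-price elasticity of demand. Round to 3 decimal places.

0.593

Substituting, Q_x = 65.9 − 1.8(44.9) + 0.06(1700) + 3(42.3) = 65.9 − 80.82 + 102 + 126.9 = 213.98.
∂Q_x/∂P_o = +3, so E_xy = 3·(42.3/213.98) ≈ 0.593.
E_xy > 0: the goods are substitutes.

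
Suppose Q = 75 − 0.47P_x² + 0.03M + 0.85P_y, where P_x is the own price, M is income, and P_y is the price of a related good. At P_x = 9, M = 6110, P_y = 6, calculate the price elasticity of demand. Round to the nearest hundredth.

-0.34

Q = 75 − 0.47(9)² + 0.03(6110) + 0.85(6) = 75 − 38.07 + 183.3 + 5.1 = 225.33.
∂Q/∂P_x = −2·0.47·P_x = -8.46, so E_p = -8.46·(9/225.33) ≈ -0.34.
|E_p| < 1: demand is inelastic.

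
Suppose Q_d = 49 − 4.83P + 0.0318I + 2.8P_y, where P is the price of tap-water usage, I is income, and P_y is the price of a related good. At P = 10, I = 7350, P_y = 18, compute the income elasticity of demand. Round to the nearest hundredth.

0.82

First evaluate Q_d: 49 − 4.83(10) + 0.0318(7350) + 2.8(18) = 49 − 48.3 + 233.73 + 50.4 = 284.83.
∂Q_d/∂I = +0.0318, so E_I = 0.0318·(7350/284.83) ≈ 0.82.
E_I ∈ (0,1): normal good (necessity).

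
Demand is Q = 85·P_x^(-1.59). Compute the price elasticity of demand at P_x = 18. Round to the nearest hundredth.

-1.59

For a Cobb–Douglas (constant-elasticity) form Q = A·P_x^α·…, the elasticity with respect to P_x equals the exponent α at every point.
Here the exponent on P_x is -1.59, so the price elasticity of demand is -1.59.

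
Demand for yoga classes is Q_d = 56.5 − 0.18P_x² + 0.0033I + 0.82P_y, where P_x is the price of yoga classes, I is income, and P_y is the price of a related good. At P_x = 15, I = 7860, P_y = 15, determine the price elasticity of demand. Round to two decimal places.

Evaluating quantity at (P_x, I, P_y) gives Q_d = 56.5 − 0.18(15)² + 0.0033(7860) + 0.82(15) = 56.5 − 40.5 + 25.938 + 12.3 = 54.238.
∂Q_d/∂P_x = −2·0.18·P_x = -5.4, so E_p = -5.4·(15/54.238) ≈ -1.49.
|E_p| > 1: demand is elastic.

-1.49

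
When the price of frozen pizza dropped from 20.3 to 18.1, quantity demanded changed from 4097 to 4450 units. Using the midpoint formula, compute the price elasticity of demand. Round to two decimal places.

-0.72

%ΔQ = (4450 − 4097)/[(4097 + 4450)/2] = 353/4273.5 ≈ 0.0826.
%ΔP = (18.1 − 20.3)/[(20.3 + 18.1)/2] = -2.2/19.2 ≈ -0.1146.
Arc elasticity E = %ΔQ/%ΔP ≈ 0.0826/-0.1146 ≈ -0.72.
|E| < 1: demand is inelastic over this range.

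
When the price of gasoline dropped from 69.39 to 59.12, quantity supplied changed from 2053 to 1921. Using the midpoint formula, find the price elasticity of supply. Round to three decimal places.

0.416

%ΔQ = (1921 − 2053)/[(2053 + 1921)/2] = -132/1987 ≈ -0.0664.
%Δp = (59.12 − 69.39)/[(69.39 + 59.12)/2] = -10.27/64.255 ≈ -0.1598.
Arc elasticity E = %ΔQ/%Δp ≈ -0.0664/-0.1598 ≈ 0.416.
|E| < 1: supply is inelastic over this range.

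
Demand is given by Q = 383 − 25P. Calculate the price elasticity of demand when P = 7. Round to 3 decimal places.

At P = 7, Q = 208.
dQ/dP = −25.
Point elasticity E = (dQ/dP)·(P/Q) = -25 × 7/208 ≈ -0.841.
|E| < 1, so demand is inelastic at this price.

-0.841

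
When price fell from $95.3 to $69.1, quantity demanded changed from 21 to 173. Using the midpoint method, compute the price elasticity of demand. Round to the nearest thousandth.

-4.916

%Δq = (173 − 21)/[(21 + 173)/2] = 152/97 ≈ 1.5670.
%ΔP = (69.1 − 95.3)/[(95.3 + 69.1)/2] = -26.2/82.2 ≈ -0.3187.
Arc elasticity E = %Δq/%ΔP ≈ 1.5670/-0.3187 ≈ -4.916.
|E| > 1: demand is elastic over this range.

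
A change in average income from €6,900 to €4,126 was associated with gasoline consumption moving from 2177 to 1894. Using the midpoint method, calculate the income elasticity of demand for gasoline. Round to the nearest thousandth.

0.276

%ΔQ = (1894 − 2177)/[(2177+1894)/2] = -283/2035.5 ≈ -0.1390.
%ΔY = (4,126 − 6,900)/[(6,900+4,126)/2] = -2774/5513 ≈ -0.5032.
E_I = %ΔQ/%ΔY ≈ 0.276.
E_I ∈ (0,1): normal good (necessity).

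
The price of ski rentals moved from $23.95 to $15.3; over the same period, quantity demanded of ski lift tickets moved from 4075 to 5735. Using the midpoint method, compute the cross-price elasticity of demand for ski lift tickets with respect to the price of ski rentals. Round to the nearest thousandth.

-0.768

%ΔQ_x = (5735 − 4075)/[(4075+5735)/2] = 1660/4905 ≈ 0.3384.
%ΔP_y = (15.3 − 23.95)/[(23.95+15.3)/2] ≈ -0.4408.
E_xy = 0.3384/-0.4408 ≈ -0.768.
E_xy < 0, so ski lift tickets and ski rentals are complements.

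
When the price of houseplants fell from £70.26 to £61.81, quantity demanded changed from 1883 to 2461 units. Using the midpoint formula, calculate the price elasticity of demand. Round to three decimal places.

%ΔQ = (2461 − 1883)/[(1883 + 2461)/2] = 578/2172 ≈ 0.2661.
%Δp = (61.81 − 70.26)/[(70.26 + 61.81)/2] = -8.45/66.035 ≈ -0.1280.
Arc elasticity E = %ΔQ/%Δp ≈ 0.2661/-0.1280 ≈ -2.080.
|E| > 1: demand is elastic over this range.

-2.080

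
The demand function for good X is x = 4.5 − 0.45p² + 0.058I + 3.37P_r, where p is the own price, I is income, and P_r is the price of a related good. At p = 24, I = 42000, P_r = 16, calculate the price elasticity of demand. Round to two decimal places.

First evaluate x: 4.5 − 0.45(24)² + 0.058(42000) + 3.37(16) = 4.5 − 259.2 + 2436 + 53.92 = 2235.22.
∂x/∂p = −2·0.45·p = -21.6, so E_p = -21.6·(24/2235.22) ≈ -0.23.
|E_p| < 1: demand is inelastic.

-0.23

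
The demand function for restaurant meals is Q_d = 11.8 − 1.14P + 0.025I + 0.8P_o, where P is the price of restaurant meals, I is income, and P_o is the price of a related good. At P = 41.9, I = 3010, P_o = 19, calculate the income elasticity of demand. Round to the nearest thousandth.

Substituting, Q_d = 11.8 − 1.14(41.9) + 0.025(3010) + 0.8(19) = 11.8 − 47.766 + 75.25 + 15.2 = 54.484.
∂Q_d/∂I = +0.025, so E_I = 0.025·(3010/54.484) ≈ 1.381.
E_I > 1: normal good (luxury).

1.381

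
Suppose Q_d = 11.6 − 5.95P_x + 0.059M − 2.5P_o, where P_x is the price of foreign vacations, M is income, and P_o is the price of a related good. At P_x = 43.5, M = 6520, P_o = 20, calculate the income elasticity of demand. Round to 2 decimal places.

Substituting, Q_d = 11.6 − 5.95(43.5) + 0.059(6520) − 2.5(20) = 11.6 − 258.825 + 384.68 − 50 = 87.455.
∂Q_d/∂M = +0.059, so E_I = 0.059·(6520/87.455) ≈ 4.40.
E_I > 1: normal good (luxury).

4.40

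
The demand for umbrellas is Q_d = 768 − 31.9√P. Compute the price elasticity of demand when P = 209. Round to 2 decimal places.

At P = 209, Q_d = 306.827.
dQ_d/dP = −31.9/(2√P) = −31.9/(2·14.4568).
Point elasticity E = (dQ_d/dP)·(P/Q_d) = -1.1033 × 209/306.827 ≈ -0.75.
|E| < 1, so demand is inelastic at this price.

-0.75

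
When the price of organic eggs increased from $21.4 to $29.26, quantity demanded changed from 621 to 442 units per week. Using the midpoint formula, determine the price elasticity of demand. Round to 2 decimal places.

%ΔQ = (442 − 621)/[(621 + 442)/2] = -179/531.5 ≈ -0.3368.
%Δp = (29.26 − 21.4)/[(21.4 + 29.26)/2] = 7.86/25.33 ≈ 0.3103.
Arc elasticity E = %ΔQ/%Δp ≈ -0.3368/0.3103 ≈ -1.09.
|E| > 1: demand is elastic over this range.

-1.09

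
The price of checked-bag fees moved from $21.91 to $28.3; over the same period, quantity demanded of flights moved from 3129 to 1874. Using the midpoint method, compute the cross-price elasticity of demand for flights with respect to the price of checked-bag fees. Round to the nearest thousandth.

-1.971

%ΔQ_x = (1874 − 3129)/[(3129+1874)/2] = -1255/2501.5 ≈ -0.5017.
%ΔP_y = (28.3 − 21.91)/[(21.91+28.3)/2] ≈ 0.2545.
E_xy = -0.5017/0.2545 ≈ -1.971.
E_xy < 0, so flights and checked-bag fees are complements.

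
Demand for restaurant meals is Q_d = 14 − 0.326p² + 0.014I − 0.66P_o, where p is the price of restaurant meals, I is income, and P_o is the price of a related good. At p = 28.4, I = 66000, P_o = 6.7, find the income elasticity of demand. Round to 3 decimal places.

Evaluating quantity at (p, I, P_o) gives Q_d = 14 − 0.326(28.4)² + 0.014(66000) − 0.66(6.7) = 14 − 262.9386 + 924 − 4.422 = 670.6394.
∂Q_d/∂I = +0.014, so E_I = 0.014·(66000/670.6394) ≈ 1.378.
E_I > 1: normal good (luxury).

1.378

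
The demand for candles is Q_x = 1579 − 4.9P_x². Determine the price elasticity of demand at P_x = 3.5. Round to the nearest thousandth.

-0.079

At P_x = 3.5, Q_x = 1518.975.
dQ_x/dP_x = −2·4.9·P_x = −34.3.
Point elasticity E = (dQ_x/dP_x)·(P_x/Q_x) = -34.3 × 3.5/1518.975 ≈ -0.079.
|E| < 1, so demand is inelastic at this price.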